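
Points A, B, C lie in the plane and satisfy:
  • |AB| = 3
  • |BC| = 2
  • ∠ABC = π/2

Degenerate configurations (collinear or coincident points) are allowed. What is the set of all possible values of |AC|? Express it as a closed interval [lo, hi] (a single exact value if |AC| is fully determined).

|AC| = √(13)  (≈ 3.6056)

|AB| ∈ {3}
|BC| ∈ {2}
|AC| ∈ {√(13)}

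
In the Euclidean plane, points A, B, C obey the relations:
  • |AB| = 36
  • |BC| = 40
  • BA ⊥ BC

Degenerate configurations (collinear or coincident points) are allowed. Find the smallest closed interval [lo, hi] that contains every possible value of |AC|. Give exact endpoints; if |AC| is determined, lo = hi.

|AB| ∈ {36}
|BC| ∈ {40}
|AC| ∈ {4·√(181)}

|AC| = 4·√(181)  (≈ 53.8145)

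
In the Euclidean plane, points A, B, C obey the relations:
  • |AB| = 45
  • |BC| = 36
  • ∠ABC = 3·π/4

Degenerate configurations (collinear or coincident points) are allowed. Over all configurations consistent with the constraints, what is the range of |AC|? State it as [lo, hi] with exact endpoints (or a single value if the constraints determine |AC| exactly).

|AC| = 9·√(20·√(2) + 41)  (≈ 74.9135)

|AB| ∈ {45}
|BC| ∈ {36}
|AC| ∈ {9·√(20·√(2) + 41)}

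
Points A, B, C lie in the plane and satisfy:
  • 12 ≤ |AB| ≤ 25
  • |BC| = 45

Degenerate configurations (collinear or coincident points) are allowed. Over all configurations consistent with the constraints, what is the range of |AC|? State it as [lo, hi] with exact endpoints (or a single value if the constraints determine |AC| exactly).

|AB| ∈ [12, 25]
|BC| ∈ {45}
|AC| ∈ [20, 70]

|AC| ∈ [20, 70]  (≈ [20.0000, 70.0000])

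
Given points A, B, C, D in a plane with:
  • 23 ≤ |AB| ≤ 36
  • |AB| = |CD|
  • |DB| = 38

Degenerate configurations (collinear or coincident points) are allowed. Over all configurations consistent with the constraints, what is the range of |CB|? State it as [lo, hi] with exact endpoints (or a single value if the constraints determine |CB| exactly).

|AB| ∈ [23, 36]
|BD| ∈ {38}
|CD| ∈ [23, 36]
|AD| ∈ [2, 74]
|BC| ∈ [2, 74]
|AC| ∈ [0, 110]

|CB| ∈ [2, 74]  (≈ [2.0000, 74.0000])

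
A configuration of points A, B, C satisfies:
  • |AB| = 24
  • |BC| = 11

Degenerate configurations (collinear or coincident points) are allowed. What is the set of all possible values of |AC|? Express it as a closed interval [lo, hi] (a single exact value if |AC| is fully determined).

|AC| ∈ [13, 35]  (≈ [13.0000, 35.0000])

|AB| ∈ {24}
|BC| ∈ {11}
|AC| ∈ [13, 35]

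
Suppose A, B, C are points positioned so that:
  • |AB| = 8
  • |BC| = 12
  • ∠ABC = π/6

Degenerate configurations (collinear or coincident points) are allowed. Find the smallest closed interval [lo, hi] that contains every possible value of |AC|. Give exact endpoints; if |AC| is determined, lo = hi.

|AB| ∈ {8}
|BC| ∈ {12}
|AC| ∈ {4·√(13 - 6·√(3))}

|AC| = 4·√(13 - 6·√(3))  (≈ 6.4593)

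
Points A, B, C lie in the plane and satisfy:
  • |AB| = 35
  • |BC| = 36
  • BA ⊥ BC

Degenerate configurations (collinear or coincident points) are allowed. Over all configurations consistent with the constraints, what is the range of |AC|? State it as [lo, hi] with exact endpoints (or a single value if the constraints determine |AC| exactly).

|AC| = √(2521)  (≈ 50.2096)

|AB| ∈ {35}
|BC| ∈ {36}
|AC| ∈ {√(2521)}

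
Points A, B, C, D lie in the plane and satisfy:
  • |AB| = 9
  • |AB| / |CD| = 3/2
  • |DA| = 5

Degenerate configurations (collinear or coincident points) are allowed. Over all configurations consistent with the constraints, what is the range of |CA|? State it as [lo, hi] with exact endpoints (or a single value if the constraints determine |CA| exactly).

|AB| ∈ {9}
|AD| ∈ {5}
|CD| ∈ {6}
|BD| ∈ [4, 14]
|AC| ∈ [1, 11]
|BC| ∈ [0, 20]

|CA| ∈ [1, 11]  (≈ [1.0000, 11.0000])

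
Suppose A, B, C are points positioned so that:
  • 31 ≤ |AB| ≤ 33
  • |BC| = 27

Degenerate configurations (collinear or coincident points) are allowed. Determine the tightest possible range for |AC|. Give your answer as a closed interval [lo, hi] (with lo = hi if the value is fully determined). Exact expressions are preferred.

|AB| ∈ [31, 33]
|BC| ∈ {27}
|AC| ∈ [4, 60]

|AC| ∈ [4, 60]  (≈ [4.0000, 60.0000])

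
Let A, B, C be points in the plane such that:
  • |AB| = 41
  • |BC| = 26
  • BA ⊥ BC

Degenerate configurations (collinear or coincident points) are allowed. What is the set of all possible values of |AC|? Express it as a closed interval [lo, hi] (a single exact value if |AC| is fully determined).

|AC| = √(2357)  (≈ 48.5489)

|AB| ∈ {41}
|BC| ∈ {26}
|AC| ∈ {√(2357)}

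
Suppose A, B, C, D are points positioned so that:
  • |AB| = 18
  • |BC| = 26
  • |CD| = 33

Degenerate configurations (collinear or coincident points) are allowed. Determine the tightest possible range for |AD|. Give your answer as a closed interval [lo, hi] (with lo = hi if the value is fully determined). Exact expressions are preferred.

|AD| ∈ [0, 77]  (≈ [0.0000, 77.0000])

|AB| ∈ {18}
|BC| ∈ {26}
|CD| ∈ {33}
|AC| ∈ [8, 44]
|BD| ∈ [7, 59]
|AD| ∈ [0, 77]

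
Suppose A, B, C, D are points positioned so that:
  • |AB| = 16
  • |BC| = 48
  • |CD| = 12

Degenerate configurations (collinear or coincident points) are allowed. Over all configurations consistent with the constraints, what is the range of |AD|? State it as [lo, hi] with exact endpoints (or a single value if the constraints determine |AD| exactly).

|AB| ∈ {16}
|BC| ∈ {48}
|CD| ∈ {12}
|AC| ∈ [32, 64]
|BD| ∈ [36, 60]
|AD| ∈ [20, 76]

|AD| ∈ [20, 76]  (≈ [20.0000, 76.0000])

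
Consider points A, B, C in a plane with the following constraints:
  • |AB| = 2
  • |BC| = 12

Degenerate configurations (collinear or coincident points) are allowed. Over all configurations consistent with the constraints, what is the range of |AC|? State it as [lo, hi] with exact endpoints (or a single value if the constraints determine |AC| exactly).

|AC| ∈ [10, 14]  (≈ [10.0000, 14.0000])

|AB| ∈ {2}
|BC| ∈ {12}
|AC| ∈ [10, 14]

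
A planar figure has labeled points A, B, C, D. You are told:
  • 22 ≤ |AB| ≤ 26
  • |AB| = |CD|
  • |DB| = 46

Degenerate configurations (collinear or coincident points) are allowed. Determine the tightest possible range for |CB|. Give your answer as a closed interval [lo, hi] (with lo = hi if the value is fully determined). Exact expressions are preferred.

|CB| ∈ [20, 72]  (≈ [20.0000, 72.0000])

|AB| ∈ [22, 26]
|BD| ∈ {46}
|CD| ∈ [22, 26]
|AD| ∈ [20, 72]
|BC| ∈ [20, 72]
|AC| ∈ [0, 98]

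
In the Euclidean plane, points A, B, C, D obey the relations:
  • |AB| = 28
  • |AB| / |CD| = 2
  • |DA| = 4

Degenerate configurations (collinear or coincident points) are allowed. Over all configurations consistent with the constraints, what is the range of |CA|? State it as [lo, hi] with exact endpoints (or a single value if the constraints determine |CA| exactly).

|CA| ∈ [10, 18]  (≈ [10.0000, 18.0000])

|AB| ∈ {28}
|AD| ∈ {4}
|CD| ∈ {14}
|BD| ∈ [24, 32]
|AC| ∈ [10, 18]
|BC| ∈ [10, 46]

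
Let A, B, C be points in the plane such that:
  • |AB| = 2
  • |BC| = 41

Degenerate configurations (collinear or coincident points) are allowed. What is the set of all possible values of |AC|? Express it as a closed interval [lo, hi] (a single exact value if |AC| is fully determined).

|AC| ∈ [39, 43]  (≈ [39.0000, 43.0000])

|AB| ∈ {2}
|BC| ∈ {41}
|AC| ∈ [39, 43]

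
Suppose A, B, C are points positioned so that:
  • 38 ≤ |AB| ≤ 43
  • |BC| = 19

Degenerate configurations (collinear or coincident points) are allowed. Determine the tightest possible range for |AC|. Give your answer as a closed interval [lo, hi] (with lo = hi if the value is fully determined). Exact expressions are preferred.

|AB| ∈ [38, 43]
|BC| ∈ {19}
|AC| ∈ [19, 62]

|AC| ∈ [19, 62]  (≈ [19.0000, 62.0000])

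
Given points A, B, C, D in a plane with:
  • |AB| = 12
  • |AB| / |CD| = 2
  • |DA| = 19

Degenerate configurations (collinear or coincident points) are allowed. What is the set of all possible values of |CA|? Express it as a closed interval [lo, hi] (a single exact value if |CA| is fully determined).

|CA| ∈ [13, 25]  (≈ [13.0000, 25.0000])

|AB| ∈ {12}
|AD| ∈ {19}
|CD| ∈ {6}
|BD| ∈ [7, 31]
|AC| ∈ [13, 25]
|BC| ∈ [1, 37]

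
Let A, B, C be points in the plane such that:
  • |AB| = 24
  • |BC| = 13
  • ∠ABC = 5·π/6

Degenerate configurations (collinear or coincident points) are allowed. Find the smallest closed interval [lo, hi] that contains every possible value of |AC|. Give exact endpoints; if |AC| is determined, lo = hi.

|AC| = √(312·√(3) + 745)  (≈ 35.8525)

|AB| ∈ {24}
|BC| ∈ {13}
|AC| ∈ {√(312·√(3) + 745)}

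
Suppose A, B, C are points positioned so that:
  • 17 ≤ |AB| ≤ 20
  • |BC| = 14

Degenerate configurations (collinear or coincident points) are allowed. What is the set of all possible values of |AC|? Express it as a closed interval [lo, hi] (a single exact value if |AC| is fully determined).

|AC| ∈ [3, 34]  (≈ [3.0000, 34.0000])

|AB| ∈ [17, 20]
|BC| ∈ {14}
|AC| ∈ [3, 34]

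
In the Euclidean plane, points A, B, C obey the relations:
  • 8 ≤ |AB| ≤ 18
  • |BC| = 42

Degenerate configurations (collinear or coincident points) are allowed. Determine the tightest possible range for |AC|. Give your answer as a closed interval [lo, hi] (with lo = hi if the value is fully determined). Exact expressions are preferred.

|AB| ∈ [8, 18]
|BC| ∈ {42}
|AC| ∈ [24, 60]

|AC| ∈ [24, 60]  (≈ [24.0000, 60.0000])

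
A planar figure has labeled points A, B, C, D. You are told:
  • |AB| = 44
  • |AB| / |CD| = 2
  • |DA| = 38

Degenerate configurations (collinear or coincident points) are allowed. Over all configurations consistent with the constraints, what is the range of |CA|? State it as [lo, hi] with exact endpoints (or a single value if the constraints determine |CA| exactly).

|CA| ∈ [16, 60]  (≈ [16.0000, 60.0000])

|AB| ∈ {44}
|AD| ∈ {38}
|CD| ∈ {22}
|BD| ∈ [6, 82]
|AC| ∈ [16, 60]
|BC| ∈ [0, 104]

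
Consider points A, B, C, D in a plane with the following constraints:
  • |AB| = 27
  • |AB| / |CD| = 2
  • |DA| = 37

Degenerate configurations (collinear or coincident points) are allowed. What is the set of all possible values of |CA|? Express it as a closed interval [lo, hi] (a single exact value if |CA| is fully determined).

|CA| ∈ [47/2, 101/2]  (≈ [23.5000, 50.5000])

|AB| ∈ {27}
|AD| ∈ {37}
|CD| ∈ {27/2}
|BD| ∈ [10, 64]
|AC| ∈ [47/2, 101/2]
|BC| ∈ [0, 155/2]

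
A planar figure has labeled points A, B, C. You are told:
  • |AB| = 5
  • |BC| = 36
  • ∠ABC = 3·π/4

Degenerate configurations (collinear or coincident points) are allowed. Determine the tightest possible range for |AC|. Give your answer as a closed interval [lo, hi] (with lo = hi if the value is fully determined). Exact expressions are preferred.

|AB| ∈ {5}
|BC| ∈ {36}
|AC| ∈ {√(180·√(2) + 1321)}

|AC| = √(180·√(2) + 1321)  (≈ 39.6933)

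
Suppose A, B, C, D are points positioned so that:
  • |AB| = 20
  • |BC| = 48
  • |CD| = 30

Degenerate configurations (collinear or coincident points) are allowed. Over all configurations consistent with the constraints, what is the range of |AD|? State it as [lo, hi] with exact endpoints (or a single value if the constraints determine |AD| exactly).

|AB| ∈ {20}
|BC| ∈ {48}
|CD| ∈ {30}
|AC| ∈ [28, 68]
|BD| ∈ [18, 78]
|AD| ∈ [0, 98]

|AD| ∈ [0, 98]  (≈ [0.0000, 98.0000])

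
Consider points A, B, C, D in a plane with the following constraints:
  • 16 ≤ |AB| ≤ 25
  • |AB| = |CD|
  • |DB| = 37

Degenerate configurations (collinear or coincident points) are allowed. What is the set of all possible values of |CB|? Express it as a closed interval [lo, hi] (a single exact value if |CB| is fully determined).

|CB| ∈ [12, 62]  (≈ [12.0000, 62.0000])

|AB| ∈ [16, 25]
|BD| ∈ {37}
|CD| ∈ [16, 25]
|AD| ∈ [12, 62]
|BC| ∈ [12, 62]
|AC| ∈ [0, 87]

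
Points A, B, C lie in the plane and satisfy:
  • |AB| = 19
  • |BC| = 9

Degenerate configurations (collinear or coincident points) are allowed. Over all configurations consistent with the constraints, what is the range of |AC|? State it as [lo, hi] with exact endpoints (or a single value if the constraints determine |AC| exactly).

|AB| ∈ {19}
|BC| ∈ {9}
|AC| ∈ [10, 28]

|AC| ∈ [10, 28]  (≈ [10.0000, 28.0000])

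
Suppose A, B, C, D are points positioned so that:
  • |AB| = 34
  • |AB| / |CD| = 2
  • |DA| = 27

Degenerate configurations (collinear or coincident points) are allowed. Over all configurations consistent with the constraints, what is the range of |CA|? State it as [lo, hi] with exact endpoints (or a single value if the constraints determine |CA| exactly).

|CA| ∈ [10, 44]  (≈ [10.0000, 44.0000])

|AB| ∈ {34}
|AD| ∈ {27}
|CD| ∈ {17}
|BD| ∈ [7, 61]
|AC| ∈ [10, 44]
|BC| ∈ [0, 78]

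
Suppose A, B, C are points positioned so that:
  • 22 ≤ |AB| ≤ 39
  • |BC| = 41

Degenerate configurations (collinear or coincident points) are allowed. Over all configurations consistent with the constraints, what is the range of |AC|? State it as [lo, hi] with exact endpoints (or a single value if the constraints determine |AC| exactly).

|AC| ∈ [2, 80]  (≈ [2.0000, 80.0000])

|AB| ∈ [22, 39]
|BC| ∈ {41}
|AC| ∈ [2, 80]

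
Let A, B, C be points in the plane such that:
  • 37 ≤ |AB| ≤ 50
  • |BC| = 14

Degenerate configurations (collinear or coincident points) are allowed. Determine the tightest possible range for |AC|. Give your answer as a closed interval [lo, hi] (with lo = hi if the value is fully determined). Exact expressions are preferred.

|AB| ∈ [37, 50]
|BC| ∈ {14}
|AC| ∈ [23, 64]

|AC| ∈ [23, 64]  (≈ [23.0000, 64.0000])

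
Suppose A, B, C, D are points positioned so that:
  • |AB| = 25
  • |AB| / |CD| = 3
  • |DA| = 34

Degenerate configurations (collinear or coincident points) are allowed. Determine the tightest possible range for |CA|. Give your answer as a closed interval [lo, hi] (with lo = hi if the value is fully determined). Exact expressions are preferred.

|CA| ∈ [77/3, 127/3]  (≈ [25.6667, 42.3333])

|AB| ∈ {25}
|AD| ∈ {34}
|CD| ∈ {25/3}
|BD| ∈ [9, 59]
|AC| ∈ [77/3, 127/3]
|BC| ∈ [2/3, 202/3]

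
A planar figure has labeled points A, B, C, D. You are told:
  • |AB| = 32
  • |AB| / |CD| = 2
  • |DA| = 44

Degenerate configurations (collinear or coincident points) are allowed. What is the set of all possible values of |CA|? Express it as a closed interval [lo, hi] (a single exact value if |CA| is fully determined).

|CA| ∈ [28, 60]  (≈ [28.0000, 60.0000])

|AB| ∈ {32}
|AD| ∈ {44}
|CD| ∈ {16}
|BD| ∈ [12, 76]
|AC| ∈ [28, 60]
|BC| ∈ [0, 92]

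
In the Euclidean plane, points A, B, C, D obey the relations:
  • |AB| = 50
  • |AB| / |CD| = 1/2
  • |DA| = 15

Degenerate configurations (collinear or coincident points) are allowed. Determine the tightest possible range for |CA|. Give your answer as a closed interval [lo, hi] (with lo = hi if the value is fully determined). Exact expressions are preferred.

|CA| ∈ [85, 115]  (≈ [85.0000, 115.0000])

|AB| ∈ {50}
|AD| ∈ {15}
|CD| ∈ {100}
|BD| ∈ [35, 65]
|AC| ∈ [85, 115]
|BC| ∈ [35, 165]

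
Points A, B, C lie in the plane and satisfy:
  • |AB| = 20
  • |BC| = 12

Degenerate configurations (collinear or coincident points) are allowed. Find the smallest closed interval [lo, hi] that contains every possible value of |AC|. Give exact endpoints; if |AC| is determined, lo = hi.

|AB| ∈ {20}
|BC| ∈ {12}
|AC| ∈ [8, 32]

|AC| ∈ [8, 32]  (≈ [8.0000, 32.0000])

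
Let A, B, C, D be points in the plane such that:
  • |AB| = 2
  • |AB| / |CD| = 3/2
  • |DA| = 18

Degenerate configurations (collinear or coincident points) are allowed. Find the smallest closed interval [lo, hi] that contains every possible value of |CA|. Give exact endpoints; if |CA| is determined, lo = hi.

|CA| ∈ [50/3, 58/3]  (≈ [16.6667, 19.3333])

|AB| ∈ {2}
|AD| ∈ {18}
|CD| ∈ {4/3}
|BD| ∈ [16, 20]
|AC| ∈ [50/3, 58/3]
|BC| ∈ [44/3, 64/3]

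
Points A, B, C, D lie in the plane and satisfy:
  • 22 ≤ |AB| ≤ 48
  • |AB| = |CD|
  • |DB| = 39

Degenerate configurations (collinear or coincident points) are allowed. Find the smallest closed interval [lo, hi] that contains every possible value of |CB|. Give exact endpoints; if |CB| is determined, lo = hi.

|CB| ∈ [0, 87]  (≈ [0.0000, 87.0000])

|AB| ∈ [22, 48]
|BD| ∈ {39}
|CD| ∈ [22, 48]
|AD| ∈ [0, 87]
|BC| ∈ [0, 87]
|AC| ∈ [0, 135]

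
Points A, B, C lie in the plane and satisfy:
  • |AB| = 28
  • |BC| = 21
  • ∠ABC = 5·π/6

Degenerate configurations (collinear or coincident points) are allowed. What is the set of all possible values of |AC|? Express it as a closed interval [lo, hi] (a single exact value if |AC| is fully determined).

|AB| ∈ {28}
|BC| ∈ {21}
|AC| ∈ {7·√(12·√(3) + 25)}

|AC| = 7·√(12·√(3) + 25)  (≈ 47.3650)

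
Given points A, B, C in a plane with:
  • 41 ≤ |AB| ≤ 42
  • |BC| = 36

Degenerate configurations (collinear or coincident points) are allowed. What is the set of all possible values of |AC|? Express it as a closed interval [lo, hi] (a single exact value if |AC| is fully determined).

|AC| ∈ [5, 78]  (≈ [5.0000, 78.0000])

|AB| ∈ [41, 42]
|BC| ∈ {36}
|AC| ∈ [5, 78]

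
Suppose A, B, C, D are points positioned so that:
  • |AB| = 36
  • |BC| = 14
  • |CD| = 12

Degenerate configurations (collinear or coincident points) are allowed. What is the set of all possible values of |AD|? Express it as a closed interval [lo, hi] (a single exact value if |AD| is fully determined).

|AD| ∈ [10, 62]  (≈ [10.0000, 62.0000])

|AB| ∈ {36}
|BC| ∈ {14}
|CD| ∈ {12}
|AC| ∈ [22, 50]
|BD| ∈ [2, 26]
|AD| ∈ [10, 62]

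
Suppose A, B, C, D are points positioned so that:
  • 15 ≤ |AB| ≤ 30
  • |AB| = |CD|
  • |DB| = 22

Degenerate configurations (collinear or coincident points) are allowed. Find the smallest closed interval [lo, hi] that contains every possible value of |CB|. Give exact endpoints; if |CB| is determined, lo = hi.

|CB| ∈ [0, 52]  (≈ [0.0000, 52.0000])

|AB| ∈ [15, 30]
|BD| ∈ {22}
|CD| ∈ [15, 30]
|AD| ∈ [0, 52]
|BC| ∈ [0, 52]
|AC| ∈ [0, 82]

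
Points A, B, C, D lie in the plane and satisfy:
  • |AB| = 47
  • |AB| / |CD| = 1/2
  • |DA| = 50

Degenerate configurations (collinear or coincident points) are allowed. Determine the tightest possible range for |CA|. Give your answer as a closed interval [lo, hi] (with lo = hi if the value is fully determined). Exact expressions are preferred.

|AB| ∈ {47}
|AD| ∈ {50}
|CD| ∈ {94}
|BD| ∈ [3, 97]
|AC| ∈ [44, 144]
|BC| ∈ [0, 191]

|CA| ∈ [44, 144]  (≈ [44.0000, 144.0000])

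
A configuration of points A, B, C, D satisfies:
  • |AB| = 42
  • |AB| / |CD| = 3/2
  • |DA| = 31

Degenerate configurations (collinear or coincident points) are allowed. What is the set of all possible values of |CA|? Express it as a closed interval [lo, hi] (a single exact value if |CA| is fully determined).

|CA| ∈ [3, 59]  (≈ [3.0000, 59.0000])

|AB| ∈ {42}
|AD| ∈ {31}
|CD| ∈ {28}
|BD| ∈ [11, 73]
|AC| ∈ [3, 59]
|BC| ∈ [0, 101]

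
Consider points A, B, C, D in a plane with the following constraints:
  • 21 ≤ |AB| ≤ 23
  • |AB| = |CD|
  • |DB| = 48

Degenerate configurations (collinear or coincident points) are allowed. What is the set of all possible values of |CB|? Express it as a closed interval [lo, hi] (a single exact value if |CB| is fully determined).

|CB| ∈ [25, 71]  (≈ [25.0000, 71.0000])

|AB| ∈ [21, 23]
|BD| ∈ {48}
|CD| ∈ [21, 23]
|AD| ∈ [25, 71]
|BC| ∈ [25, 71]
|AC| ∈ [2, 94]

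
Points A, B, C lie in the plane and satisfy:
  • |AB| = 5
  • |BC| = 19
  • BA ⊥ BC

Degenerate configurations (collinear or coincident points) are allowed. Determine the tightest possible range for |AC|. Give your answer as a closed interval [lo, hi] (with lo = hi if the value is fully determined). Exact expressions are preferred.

|AB| ∈ {5}
|BC| ∈ {19}
|AC| ∈ {√(386)}

|AC| = √(386)  (≈ 19.6469)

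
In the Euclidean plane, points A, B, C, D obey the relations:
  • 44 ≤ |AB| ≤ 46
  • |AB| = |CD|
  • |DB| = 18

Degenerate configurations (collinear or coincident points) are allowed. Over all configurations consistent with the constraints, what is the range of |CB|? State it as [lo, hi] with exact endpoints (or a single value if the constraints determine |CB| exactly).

|CB| ∈ [26, 64]  (≈ [26.0000, 64.0000])

|AB| ∈ [44, 46]
|BD| ∈ {18}
|CD| ∈ [44, 46]
|AD| ∈ [26, 64]
|BC| ∈ [26, 64]
|AC| ∈ [0, 110]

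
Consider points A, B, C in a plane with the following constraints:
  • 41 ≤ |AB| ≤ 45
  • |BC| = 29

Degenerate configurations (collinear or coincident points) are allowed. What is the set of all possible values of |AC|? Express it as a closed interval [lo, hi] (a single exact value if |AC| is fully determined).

|AB| ∈ [41, 45]
|BC| ∈ {29}
|AC| ∈ [12, 74]

|AC| ∈ [12, 74]  (≈ [12.0000, 74.0000])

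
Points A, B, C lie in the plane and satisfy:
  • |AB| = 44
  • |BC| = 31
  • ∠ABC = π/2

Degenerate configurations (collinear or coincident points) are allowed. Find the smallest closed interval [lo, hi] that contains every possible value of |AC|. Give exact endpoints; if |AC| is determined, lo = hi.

|AC| = √(2897)  (≈ 53.8238)

|AB| ∈ {44}
|BC| ∈ {31}
|AC| ∈ {√(2897)}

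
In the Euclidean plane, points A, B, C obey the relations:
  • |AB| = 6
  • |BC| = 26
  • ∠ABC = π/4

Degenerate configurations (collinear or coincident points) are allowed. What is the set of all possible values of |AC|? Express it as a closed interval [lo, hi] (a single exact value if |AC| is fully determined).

|AC| = 2·√(178 - 39·√(2))  (≈ 22.1672)

|AB| ∈ {6}
|BC| ∈ {26}
|AC| ∈ {2·√(178 - 39·√(2))}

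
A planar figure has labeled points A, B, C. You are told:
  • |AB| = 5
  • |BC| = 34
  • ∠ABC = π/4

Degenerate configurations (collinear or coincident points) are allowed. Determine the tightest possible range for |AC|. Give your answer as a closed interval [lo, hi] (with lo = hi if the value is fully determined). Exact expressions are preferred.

|AB| ∈ {5}
|BC| ∈ {34}
|AC| ∈ {√(1181 - 170·√(2))}

|AC| = √(1181 - 170·√(2))  (≈ 30.6689)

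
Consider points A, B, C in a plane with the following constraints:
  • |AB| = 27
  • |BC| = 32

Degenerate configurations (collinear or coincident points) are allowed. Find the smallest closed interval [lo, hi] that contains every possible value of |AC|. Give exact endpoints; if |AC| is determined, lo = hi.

|AB| ∈ {27}
|BC| ∈ {32}
|AC| ∈ [5, 59]

|AC| ∈ [5, 59]  (≈ [5.0000, 59.0000])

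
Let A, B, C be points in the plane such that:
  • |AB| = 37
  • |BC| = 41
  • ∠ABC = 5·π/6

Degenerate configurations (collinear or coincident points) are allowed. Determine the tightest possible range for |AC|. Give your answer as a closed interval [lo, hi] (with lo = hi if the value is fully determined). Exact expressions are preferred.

|AC| = √(1517·√(3) + 3050)  (≈ 75.3493)

|AB| ∈ {37}
|BC| ∈ {41}
|AC| ∈ {√(1517·√(3) + 3050)}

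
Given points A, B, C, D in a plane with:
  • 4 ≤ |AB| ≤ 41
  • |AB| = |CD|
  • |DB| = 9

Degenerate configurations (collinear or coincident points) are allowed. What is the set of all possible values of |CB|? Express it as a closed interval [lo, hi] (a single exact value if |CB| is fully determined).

|CB| ∈ [0, 50]  (≈ [0.0000, 50.0000])

|AB| ∈ [4, 41]
|BD| ∈ {9}
|CD| ∈ [4, 41]
|AD| ∈ [0, 50]
|BC| ∈ [0, 50]
|AC| ∈ [0, 91]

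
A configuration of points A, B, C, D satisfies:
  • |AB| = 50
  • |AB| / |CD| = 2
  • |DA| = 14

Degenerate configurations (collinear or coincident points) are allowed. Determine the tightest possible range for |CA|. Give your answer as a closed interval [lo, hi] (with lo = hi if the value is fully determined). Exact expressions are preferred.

|AB| ∈ {50}
|AD| ∈ {14}
|CD| ∈ {25}
|BD| ∈ [36, 64]
|AC| ∈ [11, 39]
|BC| ∈ [11, 89]

|CA| ∈ [11, 39]  (≈ [11.0000, 39.0000])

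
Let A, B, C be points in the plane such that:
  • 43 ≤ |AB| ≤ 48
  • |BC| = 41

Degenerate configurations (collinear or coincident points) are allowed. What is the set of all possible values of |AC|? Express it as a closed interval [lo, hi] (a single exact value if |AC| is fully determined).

|AB| ∈ [43, 48]
|BC| ∈ {41}
|AC| ∈ [2, 89]

|AC| ∈ [2, 89]  (≈ [2.0000, 89.0000])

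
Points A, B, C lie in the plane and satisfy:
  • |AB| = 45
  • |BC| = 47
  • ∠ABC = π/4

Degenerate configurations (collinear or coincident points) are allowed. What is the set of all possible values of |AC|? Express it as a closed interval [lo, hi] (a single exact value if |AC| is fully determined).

|AC| = √(4234 - 2115·√(2))  (≈ 35.2553)

|AB| ∈ {45}
|BC| ∈ {47}
|AC| ∈ {√(4234 - 2115·√(2))}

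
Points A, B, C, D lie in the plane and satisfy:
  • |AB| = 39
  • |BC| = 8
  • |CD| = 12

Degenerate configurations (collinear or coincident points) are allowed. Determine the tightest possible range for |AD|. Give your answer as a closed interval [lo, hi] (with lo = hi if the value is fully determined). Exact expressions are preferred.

|AB| ∈ {39}
|BC| ∈ {8}
|CD| ∈ {12}
|AC| ∈ [31, 47]
|BD| ∈ [4, 20]
|AD| ∈ [19, 59]

|AD| ∈ [19, 59]  (≈ [19.0000, 59.0000])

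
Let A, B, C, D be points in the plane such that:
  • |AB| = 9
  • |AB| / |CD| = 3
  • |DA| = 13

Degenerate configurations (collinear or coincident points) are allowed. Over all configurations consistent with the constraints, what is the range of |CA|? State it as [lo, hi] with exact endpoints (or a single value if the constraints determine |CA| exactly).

|AB| ∈ {9}
|AD| ∈ {13}
|CD| ∈ {3}
|BD| ∈ [4, 22]
|AC| ∈ [10, 16]
|BC| ∈ [1, 25]

|CA| ∈ [10, 16]  (≈ [10.0000, 16.0000])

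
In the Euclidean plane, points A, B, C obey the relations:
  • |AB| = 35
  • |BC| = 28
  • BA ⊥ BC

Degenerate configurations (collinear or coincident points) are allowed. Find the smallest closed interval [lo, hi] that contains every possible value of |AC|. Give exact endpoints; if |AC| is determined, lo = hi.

|AC| = 7·√(41)  (≈ 44.8219)

|AB| ∈ {35}
|BC| ∈ {28}
|AC| ∈ {7·√(41)}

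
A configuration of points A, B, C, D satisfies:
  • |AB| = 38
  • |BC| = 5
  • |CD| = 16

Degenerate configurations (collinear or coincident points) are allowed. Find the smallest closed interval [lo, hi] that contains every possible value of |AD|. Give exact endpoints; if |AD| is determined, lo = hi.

|AD| ∈ [17, 59]  (≈ [17.0000, 59.0000])

|AB| ∈ {38}
|BC| ∈ {5}
|CD| ∈ {16}
|AC| ∈ [33, 43]
|BD| ∈ [11, 21]
|AD| ∈ [17, 59]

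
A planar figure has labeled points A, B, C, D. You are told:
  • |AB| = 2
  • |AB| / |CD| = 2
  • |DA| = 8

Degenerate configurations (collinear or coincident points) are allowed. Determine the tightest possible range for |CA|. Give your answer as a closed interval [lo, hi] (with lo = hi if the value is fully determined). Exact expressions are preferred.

|CA| ∈ [7, 9]  (≈ [7.0000, 9.0000])

|AB| ∈ {2}
|AD| ∈ {8}
|CD| ∈ {1}
|BD| ∈ [6, 10]
|AC| ∈ [7, 9]
|BC| ∈ [5, 11]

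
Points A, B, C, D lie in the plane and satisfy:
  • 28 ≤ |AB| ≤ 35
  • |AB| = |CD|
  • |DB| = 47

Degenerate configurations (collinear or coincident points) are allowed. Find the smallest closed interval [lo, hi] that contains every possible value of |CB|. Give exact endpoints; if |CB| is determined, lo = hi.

|CB| ∈ [12, 82]  (≈ [12.0000, 82.0000])

|AB| ∈ [28, 35]
|BD| ∈ {47}
|CD| ∈ [28, 35]
|AD| ∈ [12, 82]
|BC| ∈ [12, 82]
|AC| ∈ [0, 117]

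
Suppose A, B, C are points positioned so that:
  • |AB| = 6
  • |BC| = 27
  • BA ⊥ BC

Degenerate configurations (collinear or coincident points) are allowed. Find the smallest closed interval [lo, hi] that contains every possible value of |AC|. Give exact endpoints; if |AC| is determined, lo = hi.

|AB| ∈ {6}
|BC| ∈ {27}
|AC| ∈ {3·√(85)}

|AC| = 3·√(85)  (≈ 27.6586)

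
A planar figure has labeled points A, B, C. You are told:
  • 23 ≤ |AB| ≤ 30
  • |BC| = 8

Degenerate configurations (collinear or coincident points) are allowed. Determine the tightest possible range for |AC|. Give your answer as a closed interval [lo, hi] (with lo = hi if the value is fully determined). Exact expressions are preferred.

|AB| ∈ [23, 30]
|BC| ∈ {8}
|AC| ∈ [15, 38]

|AC| ∈ [15, 38]  (≈ [15.0000, 38.0000])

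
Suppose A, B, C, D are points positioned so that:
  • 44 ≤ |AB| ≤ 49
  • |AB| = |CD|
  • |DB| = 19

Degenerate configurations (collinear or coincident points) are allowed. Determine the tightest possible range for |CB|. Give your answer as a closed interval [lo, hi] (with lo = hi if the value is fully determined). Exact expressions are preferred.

|AB| ∈ [44, 49]
|BD| ∈ {19}
|CD| ∈ [44, 49]
|AD| ∈ [25, 68]
|BC| ∈ [25, 68]
|AC| ∈ [0, 117]

|CB| ∈ [25, 68]  (≈ [25.0000, 68.0000])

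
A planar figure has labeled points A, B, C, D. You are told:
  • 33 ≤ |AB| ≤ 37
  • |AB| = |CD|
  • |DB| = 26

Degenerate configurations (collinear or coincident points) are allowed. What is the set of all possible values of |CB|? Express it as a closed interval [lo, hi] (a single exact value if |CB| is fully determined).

|CB| ∈ [7, 63]  (≈ [7.0000, 63.0000])

|AB| ∈ [33, 37]
|BD| ∈ {26}
|CD| ∈ [33, 37]
|AD| ∈ [7, 63]
|BC| ∈ [7, 63]
|AC| ∈ [0, 100]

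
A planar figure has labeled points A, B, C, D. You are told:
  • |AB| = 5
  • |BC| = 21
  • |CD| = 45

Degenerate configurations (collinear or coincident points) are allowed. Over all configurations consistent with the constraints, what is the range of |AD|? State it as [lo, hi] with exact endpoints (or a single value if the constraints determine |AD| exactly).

|AB| ∈ {5}
|BC| ∈ {21}
|CD| ∈ {45}
|AC| ∈ [16, 26]
|BD| ∈ [24, 66]
|AD| ∈ [19, 71]

|AD| ∈ [19, 71]  (≈ [19.0000, 71.0000])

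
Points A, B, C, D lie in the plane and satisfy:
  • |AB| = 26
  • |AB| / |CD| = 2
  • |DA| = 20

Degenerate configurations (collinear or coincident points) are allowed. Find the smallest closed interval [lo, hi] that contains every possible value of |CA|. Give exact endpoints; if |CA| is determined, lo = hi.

|CA| ∈ [7, 33]  (≈ [7.0000, 33.0000])

|AB| ∈ {26}
|AD| ∈ {20}
|CD| ∈ {13}
|BD| ∈ [6, 46]
|AC| ∈ [7, 33]
|BC| ∈ [0, 59]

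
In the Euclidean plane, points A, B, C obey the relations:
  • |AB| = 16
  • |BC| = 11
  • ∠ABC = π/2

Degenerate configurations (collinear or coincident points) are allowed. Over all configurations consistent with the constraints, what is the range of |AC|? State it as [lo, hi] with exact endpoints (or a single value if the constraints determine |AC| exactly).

|AB| ∈ {16}
|BC| ∈ {11}
|AC| ∈ {√(377)}

|AC| = √(377)  (≈ 19.4165)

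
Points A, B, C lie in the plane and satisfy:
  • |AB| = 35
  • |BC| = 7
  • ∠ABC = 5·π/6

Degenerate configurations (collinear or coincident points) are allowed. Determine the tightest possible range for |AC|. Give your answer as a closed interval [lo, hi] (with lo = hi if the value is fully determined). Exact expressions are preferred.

|AC| = 7·√(5·√(3) + 26)  (≈ 41.2111)

|AB| ∈ {35}
|BC| ∈ {7}
|AC| ∈ {7·√(5·√(3) + 26)}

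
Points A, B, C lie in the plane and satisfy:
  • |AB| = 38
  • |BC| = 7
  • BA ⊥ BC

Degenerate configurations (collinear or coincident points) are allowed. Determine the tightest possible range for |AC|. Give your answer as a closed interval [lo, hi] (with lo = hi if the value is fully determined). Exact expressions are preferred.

|AB| ∈ {38}
|BC| ∈ {7}
|AC| ∈ {√(1493)}

|AC| = √(1493)  (≈ 38.6394)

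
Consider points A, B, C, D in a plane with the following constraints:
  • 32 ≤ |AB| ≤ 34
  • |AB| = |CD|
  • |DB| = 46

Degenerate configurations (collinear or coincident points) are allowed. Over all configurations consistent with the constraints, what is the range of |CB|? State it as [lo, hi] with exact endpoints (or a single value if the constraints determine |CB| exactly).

|CB| ∈ [12, 80]  (≈ [12.0000, 80.0000])

|AB| ∈ [32, 34]
|BD| ∈ {46}
|CD| ∈ [32, 34]
|AD| ∈ [12, 80]
|BC| ∈ [12, 80]
|AC| ∈ [0, 114]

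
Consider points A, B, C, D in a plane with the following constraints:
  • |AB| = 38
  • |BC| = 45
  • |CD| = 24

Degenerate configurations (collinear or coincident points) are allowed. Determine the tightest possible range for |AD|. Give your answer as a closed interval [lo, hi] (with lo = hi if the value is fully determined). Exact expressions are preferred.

|AD| ∈ [0, 107]  (≈ [0.0000, 107.0000])

|AB| ∈ {38}
|BC| ∈ {45}
|CD| ∈ {24}
|AC| ∈ [7, 83]
|BD| ∈ [21, 69]
|AD| ∈ [0, 107]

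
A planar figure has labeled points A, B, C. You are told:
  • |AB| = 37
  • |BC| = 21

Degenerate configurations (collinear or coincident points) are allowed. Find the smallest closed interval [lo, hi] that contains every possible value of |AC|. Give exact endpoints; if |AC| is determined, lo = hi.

|AC| ∈ [16, 58]  (≈ [16.0000, 58.0000])

|AB| ∈ {37}
|BC| ∈ {21}
|AC| ∈ [16, 58]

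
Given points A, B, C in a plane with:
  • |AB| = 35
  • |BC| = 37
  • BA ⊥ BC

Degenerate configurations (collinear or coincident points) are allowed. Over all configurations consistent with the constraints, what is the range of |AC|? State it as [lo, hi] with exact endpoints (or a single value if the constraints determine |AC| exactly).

|AC| = √(2594)  (≈ 50.9313)

|AB| ∈ {35}
|BC| ∈ {37}
|AC| ∈ {√(2594)}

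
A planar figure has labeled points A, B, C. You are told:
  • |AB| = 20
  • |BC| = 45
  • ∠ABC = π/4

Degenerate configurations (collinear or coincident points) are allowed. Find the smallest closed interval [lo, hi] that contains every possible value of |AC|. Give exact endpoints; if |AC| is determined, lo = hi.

|AC| = 5·√(97 - 36·√(2))  (≈ 33.9442)

|AB| ∈ {20}
|BC| ∈ {45}
|AC| ∈ {5·√(97 - 36·√(2))}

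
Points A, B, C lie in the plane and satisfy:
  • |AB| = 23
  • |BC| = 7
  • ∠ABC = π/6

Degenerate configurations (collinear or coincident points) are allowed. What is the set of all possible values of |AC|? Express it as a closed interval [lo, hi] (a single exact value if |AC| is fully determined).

|AC| = √(578 - 161·√(3))  (≈ 17.2957)

|AB| ∈ {23}
|BC| ∈ {7}
|AC| ∈ {√(578 - 161·√(3))}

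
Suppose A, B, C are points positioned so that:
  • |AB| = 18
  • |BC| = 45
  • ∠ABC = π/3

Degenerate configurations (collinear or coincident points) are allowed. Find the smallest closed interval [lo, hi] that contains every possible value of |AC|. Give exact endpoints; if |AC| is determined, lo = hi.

|AC| = 9·√(19)  (≈ 39.2301)

|AB| ∈ {18}
|BC| ∈ {45}
|AC| ∈ {9·√(19)}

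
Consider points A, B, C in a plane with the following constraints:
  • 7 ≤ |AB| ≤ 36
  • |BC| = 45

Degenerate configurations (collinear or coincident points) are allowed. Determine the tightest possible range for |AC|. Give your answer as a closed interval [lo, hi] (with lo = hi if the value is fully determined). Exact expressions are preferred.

|AB| ∈ [7, 36]
|BC| ∈ {45}
|AC| ∈ [9, 81]

|AC| ∈ [9, 81]  (≈ [9.0000, 81.0000])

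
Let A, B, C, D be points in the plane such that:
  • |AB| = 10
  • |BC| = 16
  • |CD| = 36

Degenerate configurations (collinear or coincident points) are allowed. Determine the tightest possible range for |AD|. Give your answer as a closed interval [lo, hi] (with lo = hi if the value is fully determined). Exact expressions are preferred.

|AD| ∈ [10, 62]  (≈ [10.0000, 62.0000])

|AB| ∈ {10}
|BC| ∈ {16}
|CD| ∈ {36}
|AC| ∈ [6, 26]
|BD| ∈ [20, 52]
|AD| ∈ [10, 62]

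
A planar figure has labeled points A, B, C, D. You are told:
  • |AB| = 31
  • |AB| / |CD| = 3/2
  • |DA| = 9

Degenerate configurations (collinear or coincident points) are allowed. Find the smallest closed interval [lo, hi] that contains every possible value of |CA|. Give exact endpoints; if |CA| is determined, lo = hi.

|CA| ∈ [35/3, 89/3]  (≈ [11.6667, 29.6667])

|AB| ∈ {31}
|AD| ∈ {9}
|CD| ∈ {62/3}
|BD| ∈ [22, 40]
|AC| ∈ [35/3, 89/3]
|BC| ∈ [4/3, 182/3]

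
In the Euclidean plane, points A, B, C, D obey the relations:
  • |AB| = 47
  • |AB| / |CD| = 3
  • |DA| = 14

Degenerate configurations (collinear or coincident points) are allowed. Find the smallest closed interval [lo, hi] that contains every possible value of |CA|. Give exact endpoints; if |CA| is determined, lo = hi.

|AB| ∈ {47}
|AD| ∈ {14}
|CD| ∈ {47/3}
|BD| ∈ [33, 61]
|AC| ∈ [5/3, 89/3]
|BC| ∈ [52/3, 230/3]

|CA| ∈ [5/3, 89/3]  (≈ [1.6667, 29.6667])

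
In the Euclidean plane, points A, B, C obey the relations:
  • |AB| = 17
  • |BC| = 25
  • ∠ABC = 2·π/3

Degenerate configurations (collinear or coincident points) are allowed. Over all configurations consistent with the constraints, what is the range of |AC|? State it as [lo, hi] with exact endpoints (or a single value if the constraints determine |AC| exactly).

|AC| = √(1339)  (≈ 36.5923)

|AB| ∈ {17}
|BC| ∈ {25}
|AC| ∈ {√(1339)}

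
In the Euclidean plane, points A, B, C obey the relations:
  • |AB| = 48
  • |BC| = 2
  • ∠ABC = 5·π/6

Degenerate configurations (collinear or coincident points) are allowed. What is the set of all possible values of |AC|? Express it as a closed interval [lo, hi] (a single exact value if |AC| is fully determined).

|AC| = 2·√(24·√(3) + 577)  (≈ 49.7421)

|AB| ∈ {48}
|BC| ∈ {2}
|AC| ∈ {2·√(24·√(3) + 577)}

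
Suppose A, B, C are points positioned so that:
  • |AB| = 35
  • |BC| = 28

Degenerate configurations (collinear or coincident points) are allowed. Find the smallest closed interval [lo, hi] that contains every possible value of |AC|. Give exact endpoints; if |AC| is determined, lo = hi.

|AB| ∈ {35}
|BC| ∈ {28}
|AC| ∈ [7, 63]

|AC| ∈ [7, 63]  (≈ [7.0000, 63.0000])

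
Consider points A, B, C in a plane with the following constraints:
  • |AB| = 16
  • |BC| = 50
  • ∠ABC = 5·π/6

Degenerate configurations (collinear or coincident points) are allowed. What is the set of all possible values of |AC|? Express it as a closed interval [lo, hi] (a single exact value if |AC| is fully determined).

|AC| = 2·√(200·√(3) + 689)  (≈ 64.3556)

|AB| ∈ {16}
|BC| ∈ {50}
|AC| ∈ {2·√(200·√(3) + 689)}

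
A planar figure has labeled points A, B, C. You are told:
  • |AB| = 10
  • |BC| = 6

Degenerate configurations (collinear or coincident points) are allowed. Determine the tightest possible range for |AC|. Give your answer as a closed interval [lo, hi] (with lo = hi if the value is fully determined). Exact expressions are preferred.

|AB| ∈ {10}
|BC| ∈ {6}
|AC| ∈ [4, 16]

|AC| ∈ [4, 16]  (≈ [4.0000, 16.0000])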